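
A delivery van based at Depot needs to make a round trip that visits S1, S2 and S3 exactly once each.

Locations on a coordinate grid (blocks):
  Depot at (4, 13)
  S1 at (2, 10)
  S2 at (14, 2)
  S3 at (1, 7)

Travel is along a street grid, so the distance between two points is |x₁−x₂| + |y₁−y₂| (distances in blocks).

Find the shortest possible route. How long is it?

48 blocks — the shortest possible round trip.

Depot - S1 - S2 - S3 - Depot: 5+20+18+9 = 52
Depot - S1 - S3 - S2 - Depot: 5+4+18+21 = 48
Depot - S2 - S1 - S3 - Depot: 21+20+4+9 = 54
The minimum is 48.
One optimal route: Depot → S1 → S3 → S2 → Depot (or its reverse).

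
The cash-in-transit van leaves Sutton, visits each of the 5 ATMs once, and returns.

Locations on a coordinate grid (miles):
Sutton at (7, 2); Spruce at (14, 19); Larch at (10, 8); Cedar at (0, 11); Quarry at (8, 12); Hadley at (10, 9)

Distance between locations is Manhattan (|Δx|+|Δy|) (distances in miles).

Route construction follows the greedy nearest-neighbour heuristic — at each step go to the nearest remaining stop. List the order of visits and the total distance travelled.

Total distance 70 miles via the nearest-neighbour route Sutton → Larch → Hadley → Quarry → Cedar → Spruce → Sutton.

From Sutton: distances to unvisited — Larch=9, Hadley=10, Quarry=11, Cedar=16, Spruce=24. Nearest is Larch (9).
From Larch: distances to unvisited — Hadley=1, Quarry=6, Cedar=13, Spruce=15. Nearest is Hadley (1).
From Hadley: distances to unvisited — Quarry=5, Cedar=12, Spruce=14. Nearest is Quarry (5).
From Quarry: distances to unvisited — Cedar=9, Spruce=13. Nearest is Cedar (9).
From Cedar: distances to unvisited — Spruce=22. Nearest is Spruce (22).
Return Spruce→Sutton: 24.
Total = 9 + 1 + 5 + 9 + 22 + 24 = 70.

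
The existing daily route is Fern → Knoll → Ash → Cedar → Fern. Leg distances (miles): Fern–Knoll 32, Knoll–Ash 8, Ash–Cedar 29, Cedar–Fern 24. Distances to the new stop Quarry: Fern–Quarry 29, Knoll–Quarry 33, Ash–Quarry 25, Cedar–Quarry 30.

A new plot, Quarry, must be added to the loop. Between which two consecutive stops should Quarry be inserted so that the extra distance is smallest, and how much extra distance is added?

Minimum extra distance: 26 miles, inserting Quarry between Ash and Cedar.

Insertion cost between consecutive stops i–j is d(i,Quarry) + d(Quarry,j) − d(i,j):
  between Fern and Knoll: 29 + 33 − 32 = 30
  between Knoll and Ash: 33 + 25 − 8 = 50
  between Ash and Cedar: 25 + 30 − 29 = 26
  between Cedar and Fern: 30 + 29 − 24 = 35
Cheapest insertion is between Ash and Cedar, adding 26.
New total = 93 + 26 = 119.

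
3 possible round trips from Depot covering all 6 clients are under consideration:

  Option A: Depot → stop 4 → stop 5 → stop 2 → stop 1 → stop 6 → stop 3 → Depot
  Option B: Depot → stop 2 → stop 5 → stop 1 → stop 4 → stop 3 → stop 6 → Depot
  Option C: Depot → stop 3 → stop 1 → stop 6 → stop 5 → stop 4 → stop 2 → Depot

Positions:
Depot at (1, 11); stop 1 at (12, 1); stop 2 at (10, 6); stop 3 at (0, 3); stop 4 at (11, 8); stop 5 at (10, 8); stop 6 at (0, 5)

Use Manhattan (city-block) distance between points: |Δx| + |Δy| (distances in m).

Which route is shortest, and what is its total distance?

Shortest is Option A, total 50 m.

Option A: 13 + 1 + 2 + 7 + 16 + 2 + 9 = 50
Option B: 14 + 2 + 9 + 8 + 16 + 2 + 7 = 58
Option C: 9 + 14 + 16 + 13 + 1 + 3 + 14 = 70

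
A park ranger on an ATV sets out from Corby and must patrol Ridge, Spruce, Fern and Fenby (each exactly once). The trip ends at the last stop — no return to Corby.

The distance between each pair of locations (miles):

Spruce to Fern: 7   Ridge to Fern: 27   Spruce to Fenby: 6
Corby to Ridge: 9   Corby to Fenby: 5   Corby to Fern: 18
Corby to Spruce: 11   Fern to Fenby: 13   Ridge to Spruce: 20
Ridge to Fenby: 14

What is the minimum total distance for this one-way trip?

36 miles — the minimum one-way total.

There are 4! = 24 possible orderings.
Corby → Ridge → Spruce → Fern → Fenby: 9+20+7+13 = 49
Corby → Ridge → Spruce → Fenby → Fern: 9+20+6+13 = 48
Corby → Ridge → Fern → Spruce → Fenby: 9+27+7+6 = 49
Corby → Ridge → Fern → Fenby → Spruce: 9+27+13+6 = 55
Corby → Ridge → Fenby → Spruce → Fern: 9+14+6+7 = 36
Corby → Ridge → Fenby → Fern → Spruce: 9+14+13+7 = 43
Corby → Spruce → Ridge → Fern → Fenby: 11+20+27+13 = 71
Corby → Spruce → Ridge → Fenby → Fern: 11+20+14+13 = 58
Corby → Spruce → Fern → Ridge → Fenby: 11+7+27+14 = 59
Corby → Spruce → Fern → Fenby → Ridge: 11+7+13+14 = 45
Corby → Spruce → Fenby → Ridge → Fern: 11+6+14+27 = 58
Corby → Spruce → Fenby → Fern → Ridge: 11+6+13+27 = 57
Corby → Fern → Ridge → Spruce → Fenby: 18+27+20+6 = 71
Corby → Fern → Ridge → Fenby → Spruce: 18+27+14+6 = 65
… (10 more)
The minimum is 36.
One shortest path: Corby → Ridge → Fenby → Spruce → Fern.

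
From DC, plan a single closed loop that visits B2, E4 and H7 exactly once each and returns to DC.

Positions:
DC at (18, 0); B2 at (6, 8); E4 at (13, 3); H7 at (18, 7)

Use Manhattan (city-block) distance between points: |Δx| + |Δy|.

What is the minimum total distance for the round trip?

There are 3 distinct closed tours to check (reversals are equivalent).
DC→B2→E4→H7→DC: 20+12+9+7 = 48
DC→B2→H7→E4→DC: 20+13+9+8 = 50
DC→E4→B2→H7→DC: 8+12+13+7 = 40
The minimum is 40.
One optimal route: DC → E4 → B2 → H7 → DC (or its reverse).

40 — the shortest possible round trip.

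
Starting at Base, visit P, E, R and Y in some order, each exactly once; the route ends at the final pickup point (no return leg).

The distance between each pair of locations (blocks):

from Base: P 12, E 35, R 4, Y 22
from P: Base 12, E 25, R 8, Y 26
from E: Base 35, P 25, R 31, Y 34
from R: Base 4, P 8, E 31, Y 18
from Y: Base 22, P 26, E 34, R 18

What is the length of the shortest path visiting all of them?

There are 4! = 24 possible orderings.
Base → P → E → R → Y: 12+25+31+18 = 86
Base → P → E → Y → R: 12+25+34+18 = 89
Base → P → R → E → Y: 12+8+31+34 = 85
Base → P → R → Y → E: 12+8+18+34 = 72
Base → P → Y → E → R: 12+26+34+31 = 103
Base → P → Y → R → E: 12+26+18+31 = 87
Base → E → P → R → Y: 35+25+8+18 = 86
Base → E → P → Y → R: 35+25+26+18 = 104
Base → E → R → P → Y: 35+31+8+26 = 100
Base → E → R → Y → P: 35+31+18+26 = 110
Base → E → Y → P → R: 35+34+26+8 = 103
Base → E → Y → R → P: 35+34+18+8 = 95
Base → R → P → E → Y: 4+8+25+34 = 71
Base → R → P → Y → E: 4+8+26+34 = 72
… (10 more)
The minimum is 71.
One shortest path: Base → R → P → E → Y.

71 blocks — the minimum one-way total.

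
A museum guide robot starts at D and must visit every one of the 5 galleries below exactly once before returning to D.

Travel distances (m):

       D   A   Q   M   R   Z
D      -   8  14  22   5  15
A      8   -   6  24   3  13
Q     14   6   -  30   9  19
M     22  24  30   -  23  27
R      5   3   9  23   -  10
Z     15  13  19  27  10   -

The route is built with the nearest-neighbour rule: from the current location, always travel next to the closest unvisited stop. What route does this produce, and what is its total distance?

Nearest-neighbour total = 82 m; route D → R → A → Q → Z → M → D.

D → [R:5 / A:8 / Q:14 / Z:15 / M:22] → R (5)
R → [A:3 / Q:9 / Z:10 / M:23] → A (3)
A → [Q:6 / Z:13 / M:24] → Q (6)
Q → [Z:19 / M:30] → Z (19)
Z → [M:27] → M (27)
Return M→D: 22.
Total = 5 + 3 + 6 + 19 + 27 + 22 = 82.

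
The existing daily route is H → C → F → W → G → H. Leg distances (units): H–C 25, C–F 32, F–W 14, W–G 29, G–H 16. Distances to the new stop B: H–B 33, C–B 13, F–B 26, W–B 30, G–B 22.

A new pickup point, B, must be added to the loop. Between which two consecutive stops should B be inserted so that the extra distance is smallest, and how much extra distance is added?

Insertion cost between consecutive stops i–j is d(i,B) + d(B,j) − d(i,j):
  between H and C: 33 + 13 − 25 = 21
  between C and F: 13 + 26 − 32 = 7
  between F and W: 26 + 30 − 14 = 42
  between W and G: 30 + 22 − 29 = 23
  between G and H: 22 + 33 − 16 = 39
Cheapest insertion is between C and F, adding 7.
New total = 116 + 7 = 123.

Minimum extra distance: 7, inserting B between C and F.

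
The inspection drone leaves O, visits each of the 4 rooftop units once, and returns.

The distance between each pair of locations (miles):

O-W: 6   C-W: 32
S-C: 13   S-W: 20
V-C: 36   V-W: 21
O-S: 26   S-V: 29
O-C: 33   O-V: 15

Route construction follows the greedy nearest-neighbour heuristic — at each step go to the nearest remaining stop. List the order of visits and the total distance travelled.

90 miles along O → W → S → C → V → O.

At O the remaining stops are W 6, V 15, S 26, C 33; go to W.
At W the remaining stops are S 20, V 21, C 32; go to S.
At S the remaining stops are C 13, V 29; go to C.
At C the remaining stops are V 36; go to V.
Return V→O: 15.
Total = 6 + 20 + 13 + 36 + 15 = 90.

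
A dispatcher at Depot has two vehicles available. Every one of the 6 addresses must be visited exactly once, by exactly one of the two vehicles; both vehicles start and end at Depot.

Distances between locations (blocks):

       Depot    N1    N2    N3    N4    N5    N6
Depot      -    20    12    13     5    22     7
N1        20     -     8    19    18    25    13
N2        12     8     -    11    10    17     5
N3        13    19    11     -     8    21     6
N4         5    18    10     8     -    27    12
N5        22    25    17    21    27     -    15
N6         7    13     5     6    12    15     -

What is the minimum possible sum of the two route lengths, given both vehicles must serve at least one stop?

89 blocks — the smallest possible combined total.

There are 2^5 − 1 = 31 ways to divide the 6 stops into two non-empty groups. For each, the best each vehicle can do is its own shortest tour through its group:
  {N1} + {N2, N3, N4, N5, N6}: 40 + 63 = 103
  {N2} + {N1, N3, N4, N5, N6}: 24 + 79 = 103
  {N1, N2} + {N3, N4, N5, N6}: 40 + 56 = 96
  {N3} + {N1, N2, N4, N5, N6}: 26 + 70 = 96
  {N1, N3} + {N2, N4, N5, N6}: 52 + 54 = 106
  {N2, N3} + {N1, N4, N5, N6}: 36 + 70 = 106
  … (31 splits in total)
  {N4} + {N1, N2, N3, N5, N6}: 10 + 79 = 89  ← best
Best: vehicle 1 Depot → N4 → Depot = 10; vehicle 2 Depot → N1 → N2 → N5 → N3 → N6 → Depot = 79; combined 89.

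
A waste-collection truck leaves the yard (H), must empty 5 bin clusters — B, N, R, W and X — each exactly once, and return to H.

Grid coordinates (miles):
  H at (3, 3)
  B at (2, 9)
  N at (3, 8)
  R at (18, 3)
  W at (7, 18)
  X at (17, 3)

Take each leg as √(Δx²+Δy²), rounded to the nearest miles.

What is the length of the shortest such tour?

Shortest round trip = 50 miles.

There are 60 distinct closed tours to check (reversals are equivalent).
H - B - N - R - W - X - H: 6+1+16+19+18+14 = 74
H - B - N - R - X - W - H: 6+1+16+1+18+16 = 58
H - B - N - W - R - X - H: 6+1+11+19+1+14 = 52
H - B - N - W - X - R - H: 6+1+11+18+1+15 = 52
H - B - N - X - R - W - H: 6+1+15+1+19+16 = 58
H - B - N - X - W - R - H: 6+1+15+18+19+15 = 74
H - B - R - N - W - X - H: 6+17+16+11+18+14 = 82
H - B - R - N - X - W - H: 6+17+16+15+18+16 = 88
H - B - R - W - N - X - H: 6+17+19+11+15+14 = 82
H - B - R - W - X - N - H: 6+17+19+18+15+5 = 80
H - B - R - X - N - W - H: 6+17+1+15+11+16 = 66
H - B - R - X - W - N - H: 6+17+1+18+11+5 = 58
H - B - W - N - R - X - H: 6+10+11+16+1+14 = 58
H - B - W - N - X - R - H: 6+10+11+15+1+15 = 58
… (46 more)
H - N - B - W - R - X - H: 5+1+10+19+1+14 = 50  ← best
The minimum is 50.
One optimal route: H → N → B → W → R → X → H (or its reverse).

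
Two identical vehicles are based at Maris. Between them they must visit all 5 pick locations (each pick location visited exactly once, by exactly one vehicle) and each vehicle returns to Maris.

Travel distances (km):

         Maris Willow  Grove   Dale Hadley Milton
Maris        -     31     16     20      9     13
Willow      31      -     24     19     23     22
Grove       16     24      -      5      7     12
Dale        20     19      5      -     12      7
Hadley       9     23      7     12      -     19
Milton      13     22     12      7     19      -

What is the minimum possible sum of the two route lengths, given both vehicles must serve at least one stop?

93 km — the smallest possible combined total.

There are 2^4 − 1 = 15 ways to divide the 5 stops into two non-empty groups. For each, the best each vehicle can do is its own shortest tour through its group:
  {Willow} + {Grove, Dale, Hadley, Milton}: 62 + 41 = 103
  {Grove} + {Willow, Dale, Hadley, Milton}: 32 + 71 = 103
  {Willow, Grove} + {Dale, Hadley, Milton}: 71 + 41 = 112
  {Dale} + {Willow, Grove, Hadley, Milton}: 40 + 75 = 115
  {Willow, Dale} + {Grove, Hadley, Milton}: 70 + 41 = 111
  {Grove, Dale} + {Willow, Hadley, Milton}: 41 + 67 = 108
  … (15 splits in total)
  {Hadley} + {Willow, Grove, Dale, Milton}: 18 + 75 = 93  ← best
Best: vehicle 1 Maris → Hadley → Maris = 18; vehicle 2 Maris → Grove → Dale → Willow → Milton → Maris = 75; combined 93.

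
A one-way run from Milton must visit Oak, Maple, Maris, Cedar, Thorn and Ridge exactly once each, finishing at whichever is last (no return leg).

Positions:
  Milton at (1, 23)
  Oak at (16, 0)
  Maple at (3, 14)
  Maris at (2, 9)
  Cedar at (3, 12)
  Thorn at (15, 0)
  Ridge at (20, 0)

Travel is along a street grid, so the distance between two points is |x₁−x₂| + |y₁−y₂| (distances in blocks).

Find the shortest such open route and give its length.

There are 6! = 720 possible orderings.
Milton→Oak→Maple→Maris→Cedar→Thorn→Ridge: 38+27+6+4+24+5 = 104
Milton→Oak→Maple→Maris→Cedar→Ridge→Thorn: 38+27+6+4+29+5 = 109
Milton→Oak→Maple→Maris→Thorn→Cedar→Ridge: 38+27+6+22+24+29 = 146
Milton→Oak→Maple→Maris→Thorn→Ridge→Cedar: 38+27+6+22+5+29 = 127
Milton→Oak→Maple→Maris→Ridge→Cedar→Thorn: 38+27+6+27+29+24 = 151
Milton→Oak→Maple→Maris→Ridge→Thorn→Cedar: 38+27+6+27+5+24 = 127
Milton→Oak→Maple→Cedar→Maris→Thorn→Ridge: 38+27+2+4+22+5 = 98
Milton→Oak→Maple→Cedar→Maris→Ridge→Thorn: 38+27+2+4+27+5 = 103
… (712 more)
Milton→Maple→Cedar→Maris→Thorn→Oak→Ridge: 11+2+4+22+1+4 = 44  ← best
The minimum is 44.
One shortest path: Milton → Maple → Cedar → Maris → Thorn → Oak → Ridge.

Minimum one-way distance = 44 blocks.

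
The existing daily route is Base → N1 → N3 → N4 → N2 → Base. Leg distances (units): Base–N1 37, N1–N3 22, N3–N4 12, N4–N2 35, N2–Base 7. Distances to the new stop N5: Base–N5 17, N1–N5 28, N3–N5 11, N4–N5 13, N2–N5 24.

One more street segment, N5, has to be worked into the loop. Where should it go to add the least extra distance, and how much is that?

+2 — insert N5 between N4 and N2.

Insertion cost between consecutive stops i–j is d(i,N5) + d(N5,j) − d(i,j):
  between Base and N1: 17 + 28 − 37 = 8
  between N1 and N3: 28 + 11 − 22 = 17
  between N3 and N4: 11 + 13 − 12 = 12
  between N4 and N2: 13 + 24 − 35 = 2
  between N2 and Base: 24 + 17 − 7 = 34
Cheapest insertion is between N4 and N2, adding 2.
New total = 113 + 2 = 115.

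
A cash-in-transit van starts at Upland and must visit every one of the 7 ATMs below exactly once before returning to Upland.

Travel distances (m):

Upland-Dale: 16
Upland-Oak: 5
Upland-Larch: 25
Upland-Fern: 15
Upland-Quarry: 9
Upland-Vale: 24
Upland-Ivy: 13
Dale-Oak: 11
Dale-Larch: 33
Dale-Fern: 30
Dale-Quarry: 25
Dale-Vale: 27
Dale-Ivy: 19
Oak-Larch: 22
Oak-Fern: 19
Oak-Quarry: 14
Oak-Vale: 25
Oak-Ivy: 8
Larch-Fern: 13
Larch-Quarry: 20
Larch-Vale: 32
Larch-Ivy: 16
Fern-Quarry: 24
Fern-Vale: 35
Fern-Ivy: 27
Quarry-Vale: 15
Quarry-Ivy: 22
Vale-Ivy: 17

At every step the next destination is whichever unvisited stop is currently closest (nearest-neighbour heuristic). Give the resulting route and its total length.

From Upland: distances to unvisited — Oak=5, Quarry=9, Ivy=13, Fern=15, Dale=16, Vale=24, Larch=25. Nearest is Oak (5).
From Oak: distances to unvisited — Ivy=8, Dale=11, Quarry=14, Fern=19, Larch=22, Vale=25. Nearest is Ivy (8).
From Ivy: distances to unvisited — Larch=16, Vale=17, Dale=19, Quarry=22, Fern=27. Nearest is Larch (16).
From Larch: distances to unvisited — Fern=13, Quarry=20, Vale=32, Dale=33. Nearest is Fern (13).
From Fern: distances to unvisited — Quarry=24, Dale=30, Vale=35. Nearest is Quarry (24).
From Quarry: distances to unvisited — Vale=15, Dale=25. Nearest is Vale (15).
From Vale: distances to unvisited — Dale=27. Nearest is Dale (27).
Return Dale→Upland: 16.
Total = 5 + 8 + 16 + 13 + 24 + 15 + 27 + 16 = 124.

Nearest-neighbour total = 124 m; route Upland → Oak → Ivy → Larch → Fern → Quarry → Vale → Dale → Upland.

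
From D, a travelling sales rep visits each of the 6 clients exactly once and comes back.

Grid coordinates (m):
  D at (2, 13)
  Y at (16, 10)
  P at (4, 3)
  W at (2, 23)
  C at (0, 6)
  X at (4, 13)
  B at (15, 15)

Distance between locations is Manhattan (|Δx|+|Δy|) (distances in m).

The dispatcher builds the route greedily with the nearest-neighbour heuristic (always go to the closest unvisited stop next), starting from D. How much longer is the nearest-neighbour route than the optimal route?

6 m longer than the optimal tour.

D: X=2, C=9, W=10, P=12, B=15, Y=17 ⇒ X
X: P=10, C=11, W=12, B=13, Y=15 ⇒ P
P: C=7, Y=19, W=22, B=23 ⇒ C
C: W=19, Y=20, B=24 ⇒ W
W: B=21, Y=27 ⇒ B
B: Y=6 ⇒ Y
NN route D → X → P → C → W → B → Y → D costs 82.
Optimal: D → W → C → P → Y → B → X → D costs 76 (by enumerating all 360 distinct tours).
Excess = 82 − 76 = 6.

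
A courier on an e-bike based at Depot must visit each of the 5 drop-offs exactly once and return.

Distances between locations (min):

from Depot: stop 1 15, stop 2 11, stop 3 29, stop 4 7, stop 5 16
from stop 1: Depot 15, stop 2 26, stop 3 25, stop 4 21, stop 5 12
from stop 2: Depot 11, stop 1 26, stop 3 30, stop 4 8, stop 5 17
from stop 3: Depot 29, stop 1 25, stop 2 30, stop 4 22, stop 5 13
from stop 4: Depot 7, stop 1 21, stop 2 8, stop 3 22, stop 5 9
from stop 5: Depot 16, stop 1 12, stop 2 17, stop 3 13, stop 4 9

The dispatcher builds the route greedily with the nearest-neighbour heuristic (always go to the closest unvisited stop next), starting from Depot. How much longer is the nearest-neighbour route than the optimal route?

17 min longer than the optimal tour.

From Depot: stop 4=7, stop 2=11, stop 1=15, stop 5=16, stop 3=29 → choose stop 4 (7).
From stop 4: stop 2=8, stop 5=9, stop 1=21, stop 3=22 → choose stop 2 (8).
From stop 2: stop 5=17, stop 1=26, stop 3=30 → choose stop 5 (17).
From stop 5: stop 1=12, stop 3=13 → choose stop 1 (12).
From stop 1: stop 3=25 → choose stop 3 (25).
NN route Depot → stop 4 → stop 2 → stop 5 → stop 1 → stop 3 → Depot costs 98.
Optimal: Depot → stop 1 → stop 3 → stop 5 → stop 4 → stop 2 → Depot costs 81 (by enumerating all 60 distinct tours).
Excess = 98 − 81 = 17.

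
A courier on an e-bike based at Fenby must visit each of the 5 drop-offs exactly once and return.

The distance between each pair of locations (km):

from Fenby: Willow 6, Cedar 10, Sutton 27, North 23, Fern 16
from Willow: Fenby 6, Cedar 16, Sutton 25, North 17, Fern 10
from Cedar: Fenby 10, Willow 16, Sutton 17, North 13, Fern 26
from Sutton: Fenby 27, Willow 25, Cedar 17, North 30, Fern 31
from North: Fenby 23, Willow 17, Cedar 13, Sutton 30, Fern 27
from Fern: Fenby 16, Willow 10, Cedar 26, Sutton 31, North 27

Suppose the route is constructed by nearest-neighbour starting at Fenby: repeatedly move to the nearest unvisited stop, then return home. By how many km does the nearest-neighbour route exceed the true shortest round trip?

12 km longer than the optimal tour.

From Fenby: Willow=6, Cedar=10, Fern=16, North=23, Sutton=27 → choose Willow (6).
From Willow: Fern=10, Cedar=16, North=17, Sutton=25 → choose Fern (10).
From Fern: Cedar=26, North=27, Sutton=31 → choose Cedar (26).
From Cedar: North=13, Sutton=17 → choose North (13).
From North: Sutton=30 → choose Sutton (30).
NN route Fenby → Willow → Fern → Cedar → North → Sutton → Fenby costs 112.
Optimal: Fenby → Willow → North → Cedar → Sutton → Fern → Fenby costs 100 (by enumerating all 60 distinct tours).
Excess = 112 − 100 = 12.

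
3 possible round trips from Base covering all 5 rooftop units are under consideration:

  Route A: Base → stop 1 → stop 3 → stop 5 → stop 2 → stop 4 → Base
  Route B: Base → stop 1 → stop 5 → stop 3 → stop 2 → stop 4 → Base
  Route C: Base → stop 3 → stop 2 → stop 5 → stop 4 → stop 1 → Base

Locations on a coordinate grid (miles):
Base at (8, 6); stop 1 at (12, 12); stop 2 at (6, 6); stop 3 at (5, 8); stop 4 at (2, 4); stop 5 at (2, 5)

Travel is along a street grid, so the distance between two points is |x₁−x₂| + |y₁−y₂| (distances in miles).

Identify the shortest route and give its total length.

Route A: 10 + 11 + 6 + 5 + 6 + 8 = 46
Route B: 10 + 17 + 6 + 3 + 6 + 8 = 50
Route C: 5 + 3 + 5 + 1 + 18 + 10 = 42

Shortest is Route C, total 42 miles.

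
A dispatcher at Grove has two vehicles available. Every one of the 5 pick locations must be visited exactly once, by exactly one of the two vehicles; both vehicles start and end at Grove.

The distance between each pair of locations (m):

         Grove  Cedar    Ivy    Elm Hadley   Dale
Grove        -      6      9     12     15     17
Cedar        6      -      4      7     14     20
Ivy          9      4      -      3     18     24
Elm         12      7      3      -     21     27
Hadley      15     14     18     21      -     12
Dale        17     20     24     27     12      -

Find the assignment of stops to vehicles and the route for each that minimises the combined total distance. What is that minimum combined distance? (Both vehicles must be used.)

Minimum combined distance: 69 m.

Try each way of splitting the stops between the two vehicles (each non-empty) and, for each split, find the best tour for each vehicle:
  {Cedar} + {Ivy, Elm, Hadley, Dale}: 12 + 62 = 74
  {Ivy} + {Cedar, Elm, Hadley, Dale}: 18 + 62 = 80
  {Cedar, Ivy} + {Elm, Hadley, Dale}: 19 + 62 = 81
  {Elm} + {Cedar, Ivy, Hadley, Dale}: 24 + 56 = 80
  {Cedar, Elm} + {Ivy, Hadley, Dale}: 25 + 56 = 81
  {Ivy, Elm} + {Cedar, Hadley, Dale}: 24 + 49 = 73
  … (15 splits in total)
  {Cedar, Ivy, Elm} + {Hadley, Dale}: 25 + 44 = 69  ← best
Best: vehicle 1 Grove → Cedar → Ivy → Elm → Grove = 25; vehicle 2 Grove → Hadley → Dale → Grove = 44; combined 69.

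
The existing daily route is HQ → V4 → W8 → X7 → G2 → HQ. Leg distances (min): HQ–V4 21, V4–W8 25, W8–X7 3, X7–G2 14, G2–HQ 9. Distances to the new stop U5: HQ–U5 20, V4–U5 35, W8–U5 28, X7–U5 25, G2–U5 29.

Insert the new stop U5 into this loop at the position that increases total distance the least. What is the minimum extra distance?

Minimum extra distance: 34 min, inserting U5 between HQ and V4.

Insertion cost between consecutive stops i–j is d(i,U5) + d(U5,j) − d(i,j):
  between HQ and V4: 20 + 35 − 21 = 34
  between V4 and W8: 35 + 28 − 25 = 38
  between W8 and X7: 28 + 25 − 3 = 50
  between X7 and G2: 25 + 29 − 14 = 40
  between G2 and HQ: 29 + 20 − 9 = 40
Cheapest insertion is between HQ and V4, adding 34.
New total = 72 + 34 = 106.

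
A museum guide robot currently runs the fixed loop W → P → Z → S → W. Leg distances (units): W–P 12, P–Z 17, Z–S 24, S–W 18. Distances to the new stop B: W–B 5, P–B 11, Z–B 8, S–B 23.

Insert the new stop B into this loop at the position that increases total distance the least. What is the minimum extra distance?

Insertion cost between consecutive stops i–j is d(i,B) + d(B,j) − d(i,j):
  between W and P: 5 + 11 − 12 = 4
  between P and Z: 11 + 8 − 17 = 2
  between Z and S: 8 + 23 − 24 = 7
  between S and W: 23 + 5 − 18 = 10
Cheapest insertion is between P and Z, adding 2.
New total = 71 + 2 = 73.

+2 — insert B between P and Z.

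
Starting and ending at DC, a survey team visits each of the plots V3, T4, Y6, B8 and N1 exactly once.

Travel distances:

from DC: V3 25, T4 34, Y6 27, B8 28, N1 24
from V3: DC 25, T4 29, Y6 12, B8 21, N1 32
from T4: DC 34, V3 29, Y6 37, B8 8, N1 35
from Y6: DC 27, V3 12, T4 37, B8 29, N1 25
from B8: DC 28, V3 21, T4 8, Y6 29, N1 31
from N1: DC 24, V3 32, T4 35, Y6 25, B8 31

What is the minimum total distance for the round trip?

124 — the shortest possible round trip.

There are 60 distinct closed tours to check (reversals are equivalent).
DC→V3→T4→Y6→B8→N1→DC: 25+29+37+29+31+24 = 175
DC→V3→T4→Y6→N1→B8→DC: 25+29+37+25+31+28 = 175
DC→V3→T4→B8→Y6→N1→DC: 25+29+8+29+25+24 = 140
DC→V3→T4→B8→N1→Y6→DC: 25+29+8+31+25+27 = 145
DC→V3→T4→N1→Y6→B8→DC: 25+29+35+25+29+28 = 171
DC→V3→T4→N1→B8→Y6→DC: 25+29+35+31+29+27 = 176
DC→V3→Y6→T4→B8→N1→DC: 25+12+37+8+31+24 = 137
DC→V3→Y6→T4→N1→B8→DC: 25+12+37+35+31+28 = 168
DC→V3→Y6→B8→T4→N1→DC: 25+12+29+8+35+24 = 133
DC→V3→Y6→B8→N1→T4→DC: 25+12+29+31+35+34 = 166
DC→V3→Y6→N1→T4→B8→DC: 25+12+25+35+8+28 = 133
DC→V3→Y6→N1→B8→T4→DC: 25+12+25+31+8+34 = 135
DC→V3→B8→T4→Y6→N1→DC: 25+21+8+37+25+24 = 140
DC→V3→B8→T4→N1→Y6→DC: 25+21+8+35+25+27 = 141
… (46 more)
DC→T4→B8→V3→Y6→N1→DC: 34+8+21+12+25+24 = 124  ← best
The minimum is 124.
One optimal route: DC → T4 → B8 → V3 → Y6 → N1 → DC (or its reverse).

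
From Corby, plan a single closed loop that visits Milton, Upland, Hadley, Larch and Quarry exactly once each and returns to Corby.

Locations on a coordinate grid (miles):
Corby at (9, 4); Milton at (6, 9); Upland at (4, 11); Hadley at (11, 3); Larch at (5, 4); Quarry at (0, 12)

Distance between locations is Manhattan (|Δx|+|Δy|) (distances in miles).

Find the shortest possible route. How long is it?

With 5 stops there are 5!/2 = 60 distinct round trips (a route and its reverse cost the same).
Corby - Milton - Upland - Hadley - Larch - Quarry - Corby: 8+4+15+7+13+17 = 64
Corby - Milton - Upland - Hadley - Quarry - Larch - Corby: 8+4+15+20+13+4 = 64
Corby - Milton - Upland - Larch - Hadley - Quarry - Corby: 8+4+8+7+20+17 = 64
Corby - Milton - Upland - Larch - Quarry - Hadley - Corby: 8+4+8+13+20+3 = 56
Corby - Milton - Upland - Quarry - Hadley - Larch - Corby: 8+4+5+20+7+4 = 48
Corby - Milton - Upland - Quarry - Larch - Hadley - Corby: 8+4+5+13+7+3 = 40
Corby - Milton - Hadley - Upland - Larch - Quarry - Corby: 8+11+15+8+13+17 = 72
Corby - Milton - Hadley - Upland - Quarry - Larch - Corby: 8+11+15+5+13+4 = 56
Corby - Milton - Hadley - Larch - Upland - Quarry - Corby: 8+11+7+8+5+17 = 56
Corby - Milton - Hadley - Larch - Quarry - Upland - Corby: 8+11+7+13+5+12 = 56
Corby - Milton - Hadley - Quarry - Upland - Larch - Corby: 8+11+20+5+8+4 = 56
Corby - Milton - Hadley - Quarry - Larch - Upland - Corby: 8+11+20+13+8+12 = 72
Corby - Milton - Larch - Upland - Hadley - Quarry - Corby: 8+6+8+15+20+17 = 74
Corby - Milton - Larch - Upland - Quarry - Hadley - Corby: 8+6+8+5+20+3 = 50
… (46 more)
The minimum is 40.
One optimal route: Corby → Milton → Upland → Quarry → Larch → Hadley → Corby (or its reverse).

Shortest round trip = 40 miles.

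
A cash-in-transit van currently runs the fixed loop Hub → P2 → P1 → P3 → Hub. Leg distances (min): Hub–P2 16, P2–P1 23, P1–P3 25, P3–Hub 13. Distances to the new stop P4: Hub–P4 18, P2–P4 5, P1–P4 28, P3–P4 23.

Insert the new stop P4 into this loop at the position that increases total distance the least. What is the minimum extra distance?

Minimum extra distance: 7 min, inserting P4 between Hub and P2.

Insertion cost between consecutive stops i–j is d(i,P4) + d(P4,j) − d(i,j):
  between Hub and P2: 18 + 5 − 16 = 7
  between P2 and P1: 5 + 28 − 23 = 10
  between P1 and P3: 28 + 23 − 25 = 26
  between P3 and Hub: 23 + 18 − 13 = 28
Cheapest insertion is between Hub and P2, adding 7.
New total = 77 + 7 = 84.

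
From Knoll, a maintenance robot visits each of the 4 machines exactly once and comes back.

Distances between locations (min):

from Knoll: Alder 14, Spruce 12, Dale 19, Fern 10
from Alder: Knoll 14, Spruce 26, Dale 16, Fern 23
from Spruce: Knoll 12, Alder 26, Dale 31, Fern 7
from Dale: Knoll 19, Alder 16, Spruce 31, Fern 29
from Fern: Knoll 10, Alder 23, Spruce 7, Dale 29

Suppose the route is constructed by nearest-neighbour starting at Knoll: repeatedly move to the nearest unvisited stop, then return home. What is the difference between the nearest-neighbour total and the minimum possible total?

Knoll: Fern=10, Spruce=12, Alder=14, Dale=19 ⇒ Fern
Fern: Spruce=7, Alder=23, Dale=29 ⇒ Spruce
Spruce: Alder=26, Dale=31 ⇒ Alder
Alder: Dale=16 ⇒ Dale
NN route Knoll → Fern → Spruce → Alder → Dale → Knoll costs 78.
Optimal: Knoll → Spruce → Fern → Alder → Dale → Knoll costs 77 (by enumerating all 12 distinct tours).
Excess = 78 − 77 = 1.

1 min longer than the optimal tour.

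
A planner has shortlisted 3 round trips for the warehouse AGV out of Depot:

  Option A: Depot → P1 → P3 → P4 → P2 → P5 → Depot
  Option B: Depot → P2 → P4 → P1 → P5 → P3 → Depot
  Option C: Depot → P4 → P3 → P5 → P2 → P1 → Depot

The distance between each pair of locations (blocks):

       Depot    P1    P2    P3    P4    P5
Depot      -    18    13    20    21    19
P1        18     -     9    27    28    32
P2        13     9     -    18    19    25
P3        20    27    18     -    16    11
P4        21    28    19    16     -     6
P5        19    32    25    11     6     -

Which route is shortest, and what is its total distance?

100 blocks — Option C is the shortest.

Option A: 18 + 27 + 16 + 19 + 25 + 19 = 124
Option B: 13 + 19 + 28 + 32 + 11 + 20 = 123
Option C: 21 + 16 + 11 + 25 + 9 + 18 = 100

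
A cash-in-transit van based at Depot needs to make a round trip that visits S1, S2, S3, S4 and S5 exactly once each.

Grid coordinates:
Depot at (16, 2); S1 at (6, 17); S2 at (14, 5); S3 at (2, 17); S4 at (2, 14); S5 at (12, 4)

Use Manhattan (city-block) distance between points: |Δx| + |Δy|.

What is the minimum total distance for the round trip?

Depot - S1 - S2 - S3 - S4 - S5 - Depot: 25+20+24+3+20+6 = 98
Depot - S1 - S2 - S3 - S5 - S4 - Depot: 25+20+24+23+20+26 = 138
Depot - S1 - S2 - S4 - S3 - S5 - Depot: 25+20+21+3+23+6 = 98
Depot - S1 - S2 - S4 - S5 - S3 - Depot: 25+20+21+20+23+29 = 138
Depot - S1 - S2 - S5 - S3 - S4 - Depot: 25+20+3+23+3+26 = 100
Depot - S1 - S2 - S5 - S4 - S3 - Depot: 25+20+3+20+3+29 = 100
Depot - S1 - S3 - S2 - S4 - S5 - Depot: 25+4+24+21+20+6 = 100
Depot - S1 - S3 - S2 - S5 - S4 - Depot: 25+4+24+3+20+26 = 102
Depot - S1 - S3 - S4 - S2 - S5 - Depot: 25+4+3+21+3+6 = 62
Depot - S1 - S3 - S4 - S5 - S2 - Depot: 25+4+3+20+3+5 = 60
Depot - S1 - S3 - S5 - S2 - S4 - Depot: 25+4+23+3+21+26 = 102
Depot - S1 - S3 - S5 - S4 - S2 - Depot: 25+4+23+20+21+5 = 98
Depot - S1 - S4 - S2 - S3 - S5 - Depot: 25+7+21+24+23+6 = 106
Depot - S1 - S4 - S2 - S5 - S3 - Depot: 25+7+21+3+23+29 = 108
… (46 more)
Depot - S2 - S1 - S3 - S4 - S5 - Depot: 5+20+4+3+20+6 = 58  ← best
The minimum is 58.
One optimal route: Depot → S2 → S1 → S3 → S4 → S5 → Depot (or its reverse).

58 — the shortest possible round trip.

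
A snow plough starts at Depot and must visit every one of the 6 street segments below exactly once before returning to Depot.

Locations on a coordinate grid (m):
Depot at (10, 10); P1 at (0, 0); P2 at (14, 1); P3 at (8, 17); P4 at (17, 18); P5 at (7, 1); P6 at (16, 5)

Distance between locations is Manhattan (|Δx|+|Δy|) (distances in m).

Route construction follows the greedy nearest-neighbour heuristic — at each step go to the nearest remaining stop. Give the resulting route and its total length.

From Depot: distances to unvisited — P3=9, P6=11, P5=12, P2=13, P4=15, P1=20. Nearest is P3 (9).
From P3: distances to unvisited — P4=10, P5=17, P6=20, P2=22, P1=25. Nearest is P4 (10).
From P4: distances to unvisited — P6=14, P2=20, P5=27, P1=35. Nearest is P6 (14).
From P6: distances to unvisited — P2=6, P5=13, P1=21. Nearest is P2 (6).
From P2: distances to unvisited — P5=7, P1=15. Nearest is P5 (7).
From P5: distances to unvisited — P1=8. Nearest is P1 (8).
Return P1→Depot: 20.
Total = 9 + 10 + 14 + 6 + 7 + 8 + 20 = 74.

Nearest-neighbour total = 74 m; route Depot → P3 → P4 → P6 → P2 → P5 → P1 → Depot.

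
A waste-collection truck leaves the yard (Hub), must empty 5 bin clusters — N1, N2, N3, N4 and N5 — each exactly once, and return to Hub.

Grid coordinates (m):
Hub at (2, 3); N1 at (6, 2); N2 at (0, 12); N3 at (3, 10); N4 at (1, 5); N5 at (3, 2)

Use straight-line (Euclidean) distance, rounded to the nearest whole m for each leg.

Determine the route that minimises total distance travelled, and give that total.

Shortest round trip = 26 m.

Hub-N1-N2-N3-N4-N5-Hub: 4+12+4+5+4+1 = 30
Hub-N1-N2-N3-N5-N4-Hub: 4+12+4+8+4+2 = 34
Hub-N1-N2-N4-N3-N5-Hub: 4+12+7+5+8+1 = 37
Hub-N1-N2-N4-N5-N3-Hub: 4+12+7+4+8+7 = 42
Hub-N1-N2-N5-N3-N4-Hub: 4+12+10+8+5+2 = 41
Hub-N1-N2-N5-N4-N3-Hub: 4+12+10+4+5+7 = 42
Hub-N1-N3-N2-N4-N5-Hub: 4+9+4+7+4+1 = 29
Hub-N1-N3-N2-N5-N4-Hub: 4+9+4+10+4+2 = 33
Hub-N1-N3-N4-N2-N5-Hub: 4+9+5+7+10+1 = 36
Hub-N1-N3-N4-N5-N2-Hub: 4+9+5+4+10+9 = 41
Hub-N1-N3-N5-N2-N4-Hub: 4+9+8+10+7+2 = 40
Hub-N1-N3-N5-N4-N2-Hub: 4+9+8+4+7+9 = 41
Hub-N1-N4-N2-N3-N5-Hub: 4+6+7+4+8+1 = 30
Hub-N1-N4-N2-N5-N3-Hub: 4+6+7+10+8+7 = 42
… (46 more)
Hub-N4-N2-N3-N1-N5-Hub: 2+7+4+9+3+1 = 26  ← best
The minimum is 26.
One optimal route: Hub → N4 → N2 → N3 → N1 → N5 → Hub (or its reverse).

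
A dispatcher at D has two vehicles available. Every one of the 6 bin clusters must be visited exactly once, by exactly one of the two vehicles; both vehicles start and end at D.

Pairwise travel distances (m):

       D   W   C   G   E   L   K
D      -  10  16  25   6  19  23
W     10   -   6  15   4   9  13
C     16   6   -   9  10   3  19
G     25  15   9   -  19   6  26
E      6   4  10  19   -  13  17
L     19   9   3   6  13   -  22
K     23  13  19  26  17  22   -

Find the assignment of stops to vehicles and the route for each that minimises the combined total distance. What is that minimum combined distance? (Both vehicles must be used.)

Minimum combined distance: 86 m.

There are 2^5 − 1 = 31 ways to divide the 6 stops into two non-empty groups. For each, the best each vehicle can do is its own shortest tour through its group:
  {W} + {C, G, E, L, K}: 20 + 74 = 94
  {C} + {W, G, E, L, K}: 32 + 74 = 106
  {W, C} + {G, E, L, K}: 32 + 74 = 106
  {G} + {W, C, E, L, K}: 50 + 64 = 114
  {W, G} + {C, E, L, K}: 50 + 64 = 114
  {C, G} + {W, E, L, K}: 50 + 64 = 114
  … (31 splits in total)
  {E} + {W, C, G, L, K}: 12 + 74 = 86  ← best
Best: vehicle 1 D → E → D = 12; vehicle 2 D → W → C → L → G → K → D = 74; combined 86.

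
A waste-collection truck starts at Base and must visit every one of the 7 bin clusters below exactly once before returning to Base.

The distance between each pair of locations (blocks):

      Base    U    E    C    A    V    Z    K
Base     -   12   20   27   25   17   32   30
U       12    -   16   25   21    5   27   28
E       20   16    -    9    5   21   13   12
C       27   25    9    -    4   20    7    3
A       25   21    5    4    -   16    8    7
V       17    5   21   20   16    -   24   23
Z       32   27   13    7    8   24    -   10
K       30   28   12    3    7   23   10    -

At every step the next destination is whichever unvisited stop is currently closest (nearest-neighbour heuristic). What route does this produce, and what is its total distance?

Base → [U:12 / V:17 / E:20 / A:25 / C:27 / K:30 / Z:32] → U (12)
U → [V:5 / E:16 / A:21 / C:25 / Z:27 / K:28] → V (5)
V → [A:16 / C:20 / E:21 / K:23 / Z:24] → A (16)
A → [C:4 / E:5 / K:7 / Z:8] → C (4)
C → [K:3 / Z:7 / E:9] → K (3)
K → [Z:10 / E:12] → Z (10)
Z → [E:13] → E (13)
Return E→Base: 20.
Total = 12 + 5 + 16 + 4 + 3 + 10 + 13 + 20 = 83.

Total distance 83 blocks via the nearest-neighbour route Base → U → V → A → C → K → Z → E → Base.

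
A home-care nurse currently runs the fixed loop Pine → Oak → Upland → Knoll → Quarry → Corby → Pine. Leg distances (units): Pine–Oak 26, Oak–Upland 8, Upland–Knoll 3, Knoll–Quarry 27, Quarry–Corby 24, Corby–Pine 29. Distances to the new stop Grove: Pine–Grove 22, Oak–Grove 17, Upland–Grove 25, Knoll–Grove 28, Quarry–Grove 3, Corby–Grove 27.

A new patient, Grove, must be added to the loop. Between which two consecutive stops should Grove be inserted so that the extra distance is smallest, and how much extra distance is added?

+4 — insert Grove between Knoll and Quarry.

Insertion cost between consecutive stops i–j is d(i,Grove) + d(Grove,j) − d(i,j):
  between Pine and Oak: 22 + 17 − 26 = 13
  between Oak and Upland: 17 + 25 − 8 = 34
  between Upland and Knoll: 25 + 28 − 3 = 50
  between Knoll and Quarry: 28 + 3 − 27 = 4
  between Quarry and Corby: 3 + 27 − 24 = 6
  between Corby and Pine: 27 + 22 − 29 = 20
Cheapest insertion is between Knoll and Quarry, adding 4.
New total = 117 + 4 = 121.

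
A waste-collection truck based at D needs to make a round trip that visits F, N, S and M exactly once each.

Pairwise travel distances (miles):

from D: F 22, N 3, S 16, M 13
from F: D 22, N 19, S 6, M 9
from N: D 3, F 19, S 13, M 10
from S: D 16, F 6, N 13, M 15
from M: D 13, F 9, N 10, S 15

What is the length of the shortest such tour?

D→F→N→S→M→D: 22+19+13+15+13 = 82
D→F→N→M→S→D: 22+19+10+15+16 = 82
D→F→S→N→M→D: 22+6+13+10+13 = 64
D→F→S→M→N→D: 22+6+15+10+3 = 56
D→F→M→N→S→D: 22+9+10+13+16 = 70
D→F→M→S→N→D: 22+9+15+13+3 = 62
D→N→F→S→M→D: 3+19+6+15+13 = 56
D→N→F→M→S→D: 3+19+9+15+16 = 62
D→N→S→F→M→D: 3+13+6+9+13 = 44
D→N→M→F→S→D: 3+10+9+6+16 = 44
D→S→F→N→M→D: 16+6+19+10+13 = 64
D→S→N→F→M→D: 16+13+19+9+13 = 70
The minimum is 44.
One optimal route: D → N → S → F → M → D (or its reverse).

44 miles — the shortest possible round trip.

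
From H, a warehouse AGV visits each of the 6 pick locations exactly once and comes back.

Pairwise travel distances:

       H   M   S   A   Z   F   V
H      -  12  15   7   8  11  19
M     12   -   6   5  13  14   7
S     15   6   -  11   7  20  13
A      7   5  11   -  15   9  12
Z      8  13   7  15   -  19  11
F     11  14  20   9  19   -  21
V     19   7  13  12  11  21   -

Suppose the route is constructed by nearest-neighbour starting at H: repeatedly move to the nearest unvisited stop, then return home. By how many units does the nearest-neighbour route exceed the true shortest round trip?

Excess over optimum: 8.

H: A=7, Z=8, F=11, M=12, S=15, V=19 ⇒ A
A: M=5, F=9, S=11, V=12, Z=15 ⇒ M
M: S=6, V=7, Z=13, F=14 ⇒ S
S: Z=7, V=13, F=20 ⇒ Z
Z: V=11, F=19 ⇒ V
V: F=21 ⇒ F
NN route H → A → M → S → Z → V → F → H costs 68.
Optimal: H → Z → S → M → V → A → F → H costs 60 (by enumerating all 360 distinct tours).
Excess = 68 − 60 = 8.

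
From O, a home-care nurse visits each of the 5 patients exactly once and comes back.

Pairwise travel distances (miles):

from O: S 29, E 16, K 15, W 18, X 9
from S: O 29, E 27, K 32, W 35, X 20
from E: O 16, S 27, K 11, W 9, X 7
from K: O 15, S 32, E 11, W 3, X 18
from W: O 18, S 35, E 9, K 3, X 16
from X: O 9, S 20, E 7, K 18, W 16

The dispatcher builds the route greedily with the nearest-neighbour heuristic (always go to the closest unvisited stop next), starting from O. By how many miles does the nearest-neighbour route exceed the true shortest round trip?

Excess over optimum: 6 miles.

From O: X=9, K=15, E=16, W=18, S=29 → choose X (9).
From X: E=7, W=16, K=18, S=20 → choose E (7).
From E: W=9, K=11, S=27 → choose W (9).
From W: K=3, S=35 → choose K (3).
From K: S=32 → choose S (32).
NN route O → X → E → W → K → S → O costs 89.
Optimal: O → S → X → E → W → K → O costs 83 (by enumerating all 60 distinct tours).
Excess = 89 − 83 = 6.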